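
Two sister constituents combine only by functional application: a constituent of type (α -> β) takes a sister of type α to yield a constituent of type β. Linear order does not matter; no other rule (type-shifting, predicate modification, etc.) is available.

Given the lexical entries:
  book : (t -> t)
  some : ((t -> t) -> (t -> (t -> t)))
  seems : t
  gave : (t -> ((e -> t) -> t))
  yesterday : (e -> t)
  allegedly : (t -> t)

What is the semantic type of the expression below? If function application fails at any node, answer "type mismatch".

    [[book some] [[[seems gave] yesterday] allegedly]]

[book some] — some of type ((t -> t) -> (t -> (t -> t))) combines with book of type (t -> t): type (t -> (t -> t)).
[seems gave] — gave of type (t -> ((e -> t) -> t)) combines with seems of type t: type ((e -> t) -> t).
[[seems gave] yesterday] — [seems gave] of type ((e -> t) -> t) combines with yesterday of type (e -> t): type t.
[[[seems gave] yesterday] allegedly] — allegedly of type (t -> t) combines with [[seems gave] yesterday] of type t: type t.
[[book some] [[[seems gave] yesterday] allegedly]] — [book some] of type (t -> (t -> t)) combines with [[[seems gave] yesterday] allegedly] of type t: type (t -> t).

(t -> t)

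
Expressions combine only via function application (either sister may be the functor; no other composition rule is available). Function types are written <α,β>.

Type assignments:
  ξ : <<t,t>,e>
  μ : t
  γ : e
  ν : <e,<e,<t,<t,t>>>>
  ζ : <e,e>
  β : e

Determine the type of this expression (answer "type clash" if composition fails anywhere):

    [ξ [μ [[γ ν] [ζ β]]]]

[γ ν]: <e,<e,<t,<t,t>>>> applied to e yields <e,<t,<t,t>>>.
[ζ β]: <e,e> applied to e yields e.
[[γ ν] [ζ β]]: <e,<t,<t,t>>> applied to e yields <t,<t,t>>.
[μ [[γ ν] [ζ β]]]: <t,<t,t>> applied to t yields <t,t>.
[ξ [μ [[γ ν] [ζ β]]]]: <<t,t>,e> applied to <t,t> yields e.

e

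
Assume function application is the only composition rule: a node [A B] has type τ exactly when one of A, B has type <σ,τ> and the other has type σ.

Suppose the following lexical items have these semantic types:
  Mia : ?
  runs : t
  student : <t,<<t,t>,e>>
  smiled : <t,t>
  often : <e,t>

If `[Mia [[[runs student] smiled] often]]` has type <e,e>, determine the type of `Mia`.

<t,<e,e>>

[Mia [[[runs student] smiled] often]] is required to be <e,e>. [[[runs student] smiled] often] : t cannot yield <e,e> as functor, so Mia : <t,<e,e>>.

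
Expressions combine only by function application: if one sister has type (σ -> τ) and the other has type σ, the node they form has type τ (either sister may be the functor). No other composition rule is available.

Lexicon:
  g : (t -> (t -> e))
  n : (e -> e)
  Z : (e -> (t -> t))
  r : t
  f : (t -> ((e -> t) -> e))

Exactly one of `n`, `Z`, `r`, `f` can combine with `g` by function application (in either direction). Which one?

r

n : (e -> e) — no; g wants t, and n wants e.
Z : (e -> (t -> t)) — no; g wants t, and Z wants e.
r — combines: g : (t -> (t -> e)) takes r : t as argument, giving (t -> e).
f : (t -> ((e -> t) -> e)) — no; g wants t, and f wants t.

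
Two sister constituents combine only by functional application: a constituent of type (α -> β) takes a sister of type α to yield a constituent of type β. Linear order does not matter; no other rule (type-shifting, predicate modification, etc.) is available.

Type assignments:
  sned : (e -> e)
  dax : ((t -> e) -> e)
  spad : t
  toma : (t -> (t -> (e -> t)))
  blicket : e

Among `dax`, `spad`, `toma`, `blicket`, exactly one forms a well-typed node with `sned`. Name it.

blicket

dax : ((t -> e) -> e) — does not combine with sned.
spad : t — does not combine with sned.
toma : (t -> (t -> (e -> t))) — does not combine with sned.
blicket — combines: sned : (e -> e) takes blicket : e as argument, giving e.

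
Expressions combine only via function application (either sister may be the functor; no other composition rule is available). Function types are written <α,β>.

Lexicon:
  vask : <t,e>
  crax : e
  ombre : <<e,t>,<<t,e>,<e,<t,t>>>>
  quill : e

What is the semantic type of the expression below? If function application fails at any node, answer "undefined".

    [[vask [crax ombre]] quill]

undefined

[crax ombre]: e with <<e,t>,<<t,e>,<e,<t,t>>>> — neither is a function whose domain matches the other; composition fails here.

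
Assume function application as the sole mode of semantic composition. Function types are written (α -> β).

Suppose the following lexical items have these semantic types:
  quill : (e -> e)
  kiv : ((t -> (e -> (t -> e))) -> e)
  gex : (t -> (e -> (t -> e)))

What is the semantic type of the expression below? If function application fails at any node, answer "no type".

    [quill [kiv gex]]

e

[kiv gex]: ((t -> (e -> (t -> e))) -> e) applied to (t -> (e -> (t -> e))) yields e.
[quill [kiv gex]]: (e -> e) applied to e yields e.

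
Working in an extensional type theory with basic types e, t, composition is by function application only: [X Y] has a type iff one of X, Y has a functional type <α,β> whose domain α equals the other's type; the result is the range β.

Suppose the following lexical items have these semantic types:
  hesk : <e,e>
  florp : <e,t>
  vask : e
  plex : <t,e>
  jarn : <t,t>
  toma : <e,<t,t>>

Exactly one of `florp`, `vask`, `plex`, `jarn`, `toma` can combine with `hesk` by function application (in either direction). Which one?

vask

florp : <e,t> — hesk needs e; florp needs e; neither fits.
vask — combines: hesk : <e,e> takes vask : e as argument, giving e.
plex : <t,e> — hesk needs e; plex needs t; neither fits.
jarn : <t,t> — hesk needs e; jarn needs t; neither fits.
toma : <e,<t,t>> — hesk needs e; toma needs e; neither fits.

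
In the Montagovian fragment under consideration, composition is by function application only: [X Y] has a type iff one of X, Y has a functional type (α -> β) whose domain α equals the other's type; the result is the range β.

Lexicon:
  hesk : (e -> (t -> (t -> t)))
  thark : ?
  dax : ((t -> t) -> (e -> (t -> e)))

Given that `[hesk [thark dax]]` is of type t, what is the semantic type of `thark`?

[hesk [thark dax]] is required to be t. hesk : (e -> (t -> (t -> t))) cannot yield t as functor, so [thark dax] : ((e -> (t -> (t -> t))) -> t).
[thark dax] is required to be ((e -> (t -> (t -> t))) -> t). dax : ((t -> t) -> (e -> (t -> e))) cannot yield ((e -> (t -> (t -> t))) -> t) as functor, so thark : (((t -> t) -> (e -> (t -> e))) -> ((e -> (t -> (t -> t))) -> t)).

(((t -> t) -> (e -> (t -> e))) -> ((e -> (t -> (t -> t))) -> t))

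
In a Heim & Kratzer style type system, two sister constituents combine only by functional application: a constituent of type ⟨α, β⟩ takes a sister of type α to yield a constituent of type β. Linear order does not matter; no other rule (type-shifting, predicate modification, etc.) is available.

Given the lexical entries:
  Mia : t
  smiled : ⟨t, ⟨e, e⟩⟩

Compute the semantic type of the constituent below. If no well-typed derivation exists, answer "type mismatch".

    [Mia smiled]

[Mia smiled]: ⟨t, ⟨e, e⟩⟩ applied to t yields ⟨e, e⟩.

⟨e, e⟩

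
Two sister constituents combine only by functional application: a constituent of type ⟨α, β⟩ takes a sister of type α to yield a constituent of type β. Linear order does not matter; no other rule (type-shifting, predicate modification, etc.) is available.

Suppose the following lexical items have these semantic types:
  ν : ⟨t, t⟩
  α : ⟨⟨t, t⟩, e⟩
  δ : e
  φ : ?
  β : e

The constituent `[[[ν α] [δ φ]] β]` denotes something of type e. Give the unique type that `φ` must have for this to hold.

[[[ν α] [δ φ]] β] is required to be e. β : e cannot yield e as functor, so [[ν α] [δ φ]] : ⟨e, e⟩.
[[ν α] [δ φ]] is required to be ⟨e, e⟩. [ν α] : e cannot yield ⟨e, e⟩ as functor, so [δ φ] : ⟨e, ⟨e, e⟩⟩.
[δ φ] is required to be ⟨e, ⟨e, e⟩⟩. δ : e cannot yield ⟨e, ⟨e, e⟩⟩ as functor, so φ : ⟨e, ⟨e, ⟨e, e⟩⟩⟩.

⟨e, ⟨e, ⟨e, e⟩⟩⟩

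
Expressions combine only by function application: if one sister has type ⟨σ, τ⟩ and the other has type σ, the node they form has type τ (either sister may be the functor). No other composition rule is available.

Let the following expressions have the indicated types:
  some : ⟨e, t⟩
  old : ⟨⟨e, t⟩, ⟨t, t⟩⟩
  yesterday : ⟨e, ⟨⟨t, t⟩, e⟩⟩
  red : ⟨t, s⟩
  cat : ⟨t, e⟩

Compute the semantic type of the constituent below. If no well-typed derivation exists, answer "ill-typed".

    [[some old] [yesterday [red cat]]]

At [some old], old : ⟨⟨e, t⟩, ⟨t, t⟩⟩ takes some : ⟨e, t⟩, giving ⟨t, t⟩.
[red cat]: ⟨t, s⟩ with ⟨t, e⟩ — neither is a function whose domain matches the other; composition fails here.

ill-typed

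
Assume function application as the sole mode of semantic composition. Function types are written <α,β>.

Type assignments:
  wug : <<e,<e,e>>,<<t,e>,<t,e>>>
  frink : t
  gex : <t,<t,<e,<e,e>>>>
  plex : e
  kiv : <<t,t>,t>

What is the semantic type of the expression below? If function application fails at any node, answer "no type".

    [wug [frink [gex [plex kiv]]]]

no type

[plex kiv]: e and <<t,t>,t> cannot combine by function application — type clash.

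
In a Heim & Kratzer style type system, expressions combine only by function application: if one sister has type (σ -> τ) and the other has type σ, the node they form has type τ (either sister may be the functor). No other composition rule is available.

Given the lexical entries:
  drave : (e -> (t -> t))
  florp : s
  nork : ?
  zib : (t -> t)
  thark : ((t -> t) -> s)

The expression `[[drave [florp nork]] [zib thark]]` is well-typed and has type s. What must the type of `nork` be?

(s -> ((e -> (t -> t)) -> (s -> s)))

[[drave [florp nork]] [zib thark]] is required to be s. [zib thark] : s cannot yield s as functor, so [drave [florp nork]] : (s -> s).
[drave [florp nork]] is required to be (s -> s). drave : (e -> (t -> t)) cannot yield (s -> s) as functor, so [florp nork] : ((e -> (t -> t)) -> (s -> s)).
[florp nork] is required to be ((e -> (t -> t)) -> (s -> s)). florp : s cannot yield ((e -> (t -> t)) -> (s -> s)) as functor, so nork : (s -> ((e -> (t -> t)) -> (s -> s))).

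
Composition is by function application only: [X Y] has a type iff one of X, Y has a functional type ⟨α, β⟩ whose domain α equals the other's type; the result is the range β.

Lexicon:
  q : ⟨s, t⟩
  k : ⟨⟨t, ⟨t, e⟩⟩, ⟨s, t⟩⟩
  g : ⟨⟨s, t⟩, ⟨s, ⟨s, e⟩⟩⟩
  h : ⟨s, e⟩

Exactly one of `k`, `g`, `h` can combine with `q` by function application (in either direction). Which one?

g

k : ⟨⟨t, ⟨t, e⟩⟩, ⟨s, t⟩⟩ — q needs s; k needs ⟨t, ⟨t, e⟩⟩; neither fits.
g — combines: g : ⟨⟨s, t⟩, ⟨s, ⟨s, e⟩⟩⟩ takes q : ⟨s, t⟩ as argument, giving ⟨s, ⟨s, e⟩⟩.
h : ⟨s, e⟩ — q needs s; h needs s; neither fits.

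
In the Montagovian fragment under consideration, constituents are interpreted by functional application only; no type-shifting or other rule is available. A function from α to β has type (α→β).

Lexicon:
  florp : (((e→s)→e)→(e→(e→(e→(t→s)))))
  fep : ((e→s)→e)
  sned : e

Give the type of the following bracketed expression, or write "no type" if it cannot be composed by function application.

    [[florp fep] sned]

[florp fep]: (((e→s)→e)→(e→(e→(e→(t→s))))) applied to ((e→s)→e) yields (e→(e→(e→(t→s)))).
[[florp fep] sned]: (e→(e→(e→(t→s)))) applied to e yields (e→(e→(t→s))).

(e→(e→(t→s)))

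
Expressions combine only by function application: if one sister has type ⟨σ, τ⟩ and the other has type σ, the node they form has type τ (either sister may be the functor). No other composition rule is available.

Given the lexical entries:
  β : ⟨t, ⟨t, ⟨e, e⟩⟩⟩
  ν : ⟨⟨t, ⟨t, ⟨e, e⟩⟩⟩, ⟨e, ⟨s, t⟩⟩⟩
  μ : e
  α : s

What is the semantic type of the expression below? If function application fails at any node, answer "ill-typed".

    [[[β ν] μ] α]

t

[β ν]: functor ν : ⟨⟨t, ⟨t, ⟨e, e⟩⟩⟩, ⟨e, ⟨s, t⟩⟩⟩, argument β : ⟨t, ⟨t, ⟨e, e⟩⟩⟩; result ⟨e, ⟨s, t⟩⟩.
[[β ν] μ]: functor [β ν] : ⟨e, ⟨s, t⟩⟩, argument μ : e; result ⟨s, t⟩.
[[[β ν] μ] α]: functor [[β ν] μ] : ⟨s, t⟩, argument α : s; result t.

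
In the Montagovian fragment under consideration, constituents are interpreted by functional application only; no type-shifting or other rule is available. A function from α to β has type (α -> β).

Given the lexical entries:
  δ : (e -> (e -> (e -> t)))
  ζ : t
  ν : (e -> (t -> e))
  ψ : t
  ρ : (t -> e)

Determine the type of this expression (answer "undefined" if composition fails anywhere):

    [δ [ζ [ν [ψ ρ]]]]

[ψ ρ]: ρ is (t -> e), ψ is t; result e.
[ν [ψ ρ]]: ν is (e -> (t -> e)), [ψ ρ] is e; result (t -> e).
[ζ [ν [ψ ρ]]]: [ν [ψ ρ]] is (t -> e), ζ is t; result e.
[δ [ζ [ν [ψ ρ]]]]: δ is (e -> (e -> (e -> t))), [ζ [ν [ψ ρ]]] is e; result (e -> (e -> t)).

(e -> (e -> t))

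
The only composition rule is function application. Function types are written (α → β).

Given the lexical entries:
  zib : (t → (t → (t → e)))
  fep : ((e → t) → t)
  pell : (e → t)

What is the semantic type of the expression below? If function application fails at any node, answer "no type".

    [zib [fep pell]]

[fep pell]: fep is ((e → t) → t), pell is (e → t); result t.
[zib [fep pell]]: zib is (t → (t → (t → e))), [fep pell] is t; result (t → (t → e)).

(t → (t → e))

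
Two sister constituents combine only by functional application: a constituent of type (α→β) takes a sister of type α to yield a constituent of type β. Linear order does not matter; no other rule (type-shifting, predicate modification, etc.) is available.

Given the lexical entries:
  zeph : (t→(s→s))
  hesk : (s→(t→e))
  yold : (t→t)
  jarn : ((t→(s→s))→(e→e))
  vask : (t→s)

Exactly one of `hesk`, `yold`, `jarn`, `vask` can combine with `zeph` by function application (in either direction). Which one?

jarn

hesk : (s→(t→e)) — zeph needs t; hesk needs s; neither fits.
yold : (t→t) — zeph needs t; yold needs t; neither fits.
jarn — combines: jarn : ((t→(s→s))→(e→e)) takes zeph : (t→(s→s)) as argument, giving (e→e).
vask : (t→s) — zeph needs t; vask needs t; neither fits.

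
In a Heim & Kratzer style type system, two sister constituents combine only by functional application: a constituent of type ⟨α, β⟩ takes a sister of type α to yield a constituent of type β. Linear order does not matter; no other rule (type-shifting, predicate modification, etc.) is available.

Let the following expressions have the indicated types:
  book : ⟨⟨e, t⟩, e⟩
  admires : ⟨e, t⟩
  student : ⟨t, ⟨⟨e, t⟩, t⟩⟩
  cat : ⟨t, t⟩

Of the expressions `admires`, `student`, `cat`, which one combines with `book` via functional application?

admires

admires — combines: book : ⟨⟨e, t⟩, e⟩ takes admires : ⟨e, t⟩ as argument, giving e.
student : ⟨t, ⟨⟨e, t⟩, t⟩⟩ — neither side's domain matches the other.
cat : ⟨t, t⟩ — neither side's domain matches the other.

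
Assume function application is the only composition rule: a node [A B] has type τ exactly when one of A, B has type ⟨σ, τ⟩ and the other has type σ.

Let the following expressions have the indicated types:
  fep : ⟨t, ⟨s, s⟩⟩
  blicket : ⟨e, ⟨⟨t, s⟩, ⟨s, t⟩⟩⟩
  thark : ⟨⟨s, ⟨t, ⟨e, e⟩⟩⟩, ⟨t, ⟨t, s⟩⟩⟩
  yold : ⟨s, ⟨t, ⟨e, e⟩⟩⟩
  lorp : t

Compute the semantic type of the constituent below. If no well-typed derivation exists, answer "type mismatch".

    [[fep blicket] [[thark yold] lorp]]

[fep blicket]: ⟨t, ⟨s, s⟩⟩ with ⟨e, ⟨⟨t, s⟩, ⟨s, t⟩⟩⟩ — neither is a function whose domain matches the other; composition fails here.

type mismatch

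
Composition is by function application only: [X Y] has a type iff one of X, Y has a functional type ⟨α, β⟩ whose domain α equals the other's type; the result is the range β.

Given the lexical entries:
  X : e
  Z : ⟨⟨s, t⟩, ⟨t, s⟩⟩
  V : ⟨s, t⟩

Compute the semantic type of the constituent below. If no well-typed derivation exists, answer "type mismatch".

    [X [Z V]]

type mismatch

[Z V]: functor Z : ⟨⟨s, t⟩, ⟨t, s⟩⟩, argument V : ⟨s, t⟩; result ⟨t, s⟩.
At [X [Z V]]: neither e nor ⟨t, s⟩ can take the other as argument; the node is ill-typed.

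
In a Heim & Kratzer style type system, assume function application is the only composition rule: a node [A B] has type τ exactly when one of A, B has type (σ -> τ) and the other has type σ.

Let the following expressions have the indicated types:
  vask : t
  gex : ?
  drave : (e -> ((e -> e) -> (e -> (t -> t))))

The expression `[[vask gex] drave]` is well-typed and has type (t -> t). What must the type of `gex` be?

(t -> ((e -> ((e -> e) -> (e -> (t -> t)))) -> (t -> t)))

[[vask gex] drave] is required to be (t -> t). drave : (e -> ((e -> e) -> (e -> (t -> t)))) cannot yield (t -> t) as functor, so [vask gex] : ((e -> ((e -> e) -> (e -> (t -> t)))) -> (t -> t)).
[vask gex] is required to be ((e -> ((e -> e) -> (e -> (t -> t)))) -> (t -> t)). vask : t cannot yield ((e -> ((e -> e) -> (e -> (t -> t)))) -> (t -> t)) as functor, so gex : (t -> ((e -> ((e -> e) -> (e -> (t -> t)))) -> (t -> t))).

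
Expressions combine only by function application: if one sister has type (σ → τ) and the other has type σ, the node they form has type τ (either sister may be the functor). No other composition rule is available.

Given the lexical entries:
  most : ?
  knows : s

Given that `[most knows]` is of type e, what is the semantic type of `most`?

(s → e)

[most knows] must have type e. The sister knows has type s; that is not a function onto e, so most must be the functor, of type (s → e).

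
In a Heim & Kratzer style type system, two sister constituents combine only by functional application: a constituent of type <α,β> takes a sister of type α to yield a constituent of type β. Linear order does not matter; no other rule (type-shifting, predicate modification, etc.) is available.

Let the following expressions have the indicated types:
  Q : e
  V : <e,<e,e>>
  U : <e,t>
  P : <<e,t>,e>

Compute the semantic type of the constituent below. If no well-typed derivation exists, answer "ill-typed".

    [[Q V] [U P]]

e

[Q V] — V of type <e,<e,e>> combines with Q of type e: type <e,e>.
[U P] — P of type <<e,t>,e> combines with U of type <e,t>: type e.
[[Q V] [U P]] — [Q V] of type <e,e> combines with [U P] of type e: type e.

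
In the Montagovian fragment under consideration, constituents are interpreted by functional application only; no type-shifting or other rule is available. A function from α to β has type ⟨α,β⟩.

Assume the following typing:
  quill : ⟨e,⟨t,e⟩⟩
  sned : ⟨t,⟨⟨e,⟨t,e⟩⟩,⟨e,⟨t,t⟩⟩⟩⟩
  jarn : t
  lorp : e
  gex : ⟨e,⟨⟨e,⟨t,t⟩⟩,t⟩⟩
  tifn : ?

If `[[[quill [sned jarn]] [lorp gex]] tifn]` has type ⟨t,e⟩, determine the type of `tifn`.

⟨t,⟨t,e⟩⟩

[[[quill [sned jarn]] [lorp gex]] tifn] is required to be ⟨t,e⟩. [[quill [sned jarn]] [lorp gex]] : t cannot yield ⟨t,e⟩ as functor, so tifn : ⟨t,⟨t,e⟩⟩.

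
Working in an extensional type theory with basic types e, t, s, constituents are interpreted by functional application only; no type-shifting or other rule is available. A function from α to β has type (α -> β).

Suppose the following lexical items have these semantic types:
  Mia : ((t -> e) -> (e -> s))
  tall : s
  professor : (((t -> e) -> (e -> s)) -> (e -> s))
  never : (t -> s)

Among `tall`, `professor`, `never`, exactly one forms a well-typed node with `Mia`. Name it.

professor

tall : s — Mia needs (t -> e); tall needs nothing (atomic); neither fits.
professor — combines: professor : (((t -> e) -> (e -> s)) -> (e -> s)) takes Mia : ((t -> e) -> (e -> s)) as argument, giving (e -> s).
never : (t -> s) — Mia needs (t -> e); never needs t; neither fits.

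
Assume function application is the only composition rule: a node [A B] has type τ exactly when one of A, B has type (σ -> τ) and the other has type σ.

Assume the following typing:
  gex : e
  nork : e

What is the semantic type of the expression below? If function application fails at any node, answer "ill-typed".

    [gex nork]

At [gex nork]: neither e nor e can take the other as argument; the node is ill-typed.

ill-typed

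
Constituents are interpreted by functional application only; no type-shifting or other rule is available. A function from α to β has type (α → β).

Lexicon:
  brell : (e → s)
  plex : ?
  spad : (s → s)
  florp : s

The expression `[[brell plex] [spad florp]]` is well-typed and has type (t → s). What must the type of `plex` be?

For [[brell plex] [spad florp]] to have type (t → s) with [spad florp] of type s, [brell plex] must be the function: [brell plex] : (s → (t → s)).
For [brell plex] to have type (s → (t → s)) with brell of type (e → s), plex must be the function: plex : ((e → s) → (s → (t → s))).

((e → s) → (s → (t → s)))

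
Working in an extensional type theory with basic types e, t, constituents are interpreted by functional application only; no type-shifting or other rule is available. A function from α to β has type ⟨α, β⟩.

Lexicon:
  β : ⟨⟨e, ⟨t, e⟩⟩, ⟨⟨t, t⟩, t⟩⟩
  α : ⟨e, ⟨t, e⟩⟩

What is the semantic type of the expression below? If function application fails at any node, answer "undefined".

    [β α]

⟨⟨t, t⟩, t⟩

[β α] — β of type ⟨⟨e, ⟨t, e⟩⟩, ⟨⟨t, t⟩, t⟩⟩ combines with α of type ⟨e, ⟨t, e⟩⟩: type ⟨⟨t, t⟩, t⟩.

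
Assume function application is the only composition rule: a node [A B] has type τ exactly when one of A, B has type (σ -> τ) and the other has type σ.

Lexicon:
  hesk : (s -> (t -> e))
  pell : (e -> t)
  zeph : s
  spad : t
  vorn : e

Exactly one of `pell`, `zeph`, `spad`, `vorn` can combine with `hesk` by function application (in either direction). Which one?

pell : (e -> t) — does not combine with hesk.
zeph — combines: hesk : (s -> (t -> e)) takes zeph : s as argument, giving (t -> e).
spad : t — does not combine with hesk.
vorn : e — does not combine with hesk.

zeph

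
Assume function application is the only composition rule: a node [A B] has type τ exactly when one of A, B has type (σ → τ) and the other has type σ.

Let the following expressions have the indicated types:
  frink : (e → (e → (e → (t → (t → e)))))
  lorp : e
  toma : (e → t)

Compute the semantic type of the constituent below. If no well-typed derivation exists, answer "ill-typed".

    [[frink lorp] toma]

ill-typed

[frink lorp] — frink of type (e → (e → (e → (t → (t → e))))) combines with lorp of type e: type (e → (e → (t → (t → e)))).
[[frink lorp] toma]: (e → (e → (t → (t → e)))) with (e → t) — neither is a function whose domain matches the other; composition fails here.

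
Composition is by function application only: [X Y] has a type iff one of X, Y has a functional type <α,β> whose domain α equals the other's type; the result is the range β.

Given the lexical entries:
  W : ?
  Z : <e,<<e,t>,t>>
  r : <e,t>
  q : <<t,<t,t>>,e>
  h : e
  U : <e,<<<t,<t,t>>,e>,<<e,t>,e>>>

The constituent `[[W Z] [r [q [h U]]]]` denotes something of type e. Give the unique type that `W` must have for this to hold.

At [[W Z] [r [q [h U]]]] (required: e): [r [q [h U]]] is e, which is not a function with range e; hence [W Z] is the functor — type <e,e>.
At [W Z] (required: <e,e>): Z is <e,<<e,t>,t>>, which is not a function with range <e,e>; hence W is the functor — type <<e,<<e,t>,t>>,<e,e>>.

<<e,<<e,t>,t>>,<e,e>>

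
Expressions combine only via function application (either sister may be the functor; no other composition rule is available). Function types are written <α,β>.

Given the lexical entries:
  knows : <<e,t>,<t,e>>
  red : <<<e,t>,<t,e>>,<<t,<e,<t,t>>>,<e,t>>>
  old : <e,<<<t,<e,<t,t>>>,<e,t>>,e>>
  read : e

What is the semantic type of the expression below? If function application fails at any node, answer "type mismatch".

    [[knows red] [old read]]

e

At [knows red], red : <<<e,t>,<t,e>>,<<t,<e,<t,t>>>,<e,t>>> takes knows : <<e,t>,<t,e>>, giving <<t,<e,<t,t>>>,<e,t>>.
At [old read], old : <e,<<<t,<e,<t,t>>>,<e,t>>,e>> takes read : e, giving <<<t,<e,<t,t>>>,<e,t>>,e>.
At [[knows red] [old read]], [old read] : <<<t,<e,<t,t>>>,<e,t>>,e> takes [knows red] : <<t,<e,<t,t>>>,<e,t>>, giving e.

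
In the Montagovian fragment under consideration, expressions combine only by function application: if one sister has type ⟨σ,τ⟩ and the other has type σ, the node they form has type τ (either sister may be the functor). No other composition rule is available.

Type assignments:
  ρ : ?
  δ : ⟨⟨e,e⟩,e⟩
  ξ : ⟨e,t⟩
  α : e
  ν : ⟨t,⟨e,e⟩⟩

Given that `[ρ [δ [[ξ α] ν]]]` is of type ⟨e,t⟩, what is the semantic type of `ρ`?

⟨e,⟨e,t⟩⟩

At [ρ [δ [[ξ α] ν]]] (required: ⟨e,t⟩): [δ [[ξ α] ν]] is e, which is not a function with range ⟨e,t⟩; hence ρ is the functor — type ⟨e,⟨e,t⟩⟩.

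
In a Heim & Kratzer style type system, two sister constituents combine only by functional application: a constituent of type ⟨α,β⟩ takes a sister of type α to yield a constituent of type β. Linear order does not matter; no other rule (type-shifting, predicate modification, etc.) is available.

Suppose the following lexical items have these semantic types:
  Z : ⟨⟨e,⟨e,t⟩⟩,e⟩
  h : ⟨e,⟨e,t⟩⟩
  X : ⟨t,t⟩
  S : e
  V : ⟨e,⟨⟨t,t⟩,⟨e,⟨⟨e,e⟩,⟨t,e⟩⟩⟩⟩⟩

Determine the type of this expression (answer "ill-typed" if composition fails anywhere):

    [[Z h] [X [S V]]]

⟨⟨e,e⟩,⟨t,e⟩⟩

[Z h] — Z of type ⟨⟨e,⟨e,t⟩⟩,e⟩ combines with h of type ⟨e,⟨e,t⟩⟩: type e.
[S V] — V of type ⟨e,⟨⟨t,t⟩,⟨e,⟨⟨e,e⟩,⟨t,e⟩⟩⟩⟩⟩ combines with S of type e: type ⟨⟨t,t⟩,⟨e,⟨⟨e,e⟩,⟨t,e⟩⟩⟩⟩.
[X [S V]] — [S V] of type ⟨⟨t,t⟩,⟨e,⟨⟨e,e⟩,⟨t,e⟩⟩⟩⟩ combines with X of type ⟨t,t⟩: type ⟨e,⟨⟨e,e⟩,⟨t,e⟩⟩⟩.
[[Z h] [X [S V]]] — [X [S V]] of type ⟨e,⟨⟨e,e⟩,⟨t,e⟩⟩⟩ combines with [Z h] of type e: type ⟨⟨e,e⟩,⟨t,e⟩⟩.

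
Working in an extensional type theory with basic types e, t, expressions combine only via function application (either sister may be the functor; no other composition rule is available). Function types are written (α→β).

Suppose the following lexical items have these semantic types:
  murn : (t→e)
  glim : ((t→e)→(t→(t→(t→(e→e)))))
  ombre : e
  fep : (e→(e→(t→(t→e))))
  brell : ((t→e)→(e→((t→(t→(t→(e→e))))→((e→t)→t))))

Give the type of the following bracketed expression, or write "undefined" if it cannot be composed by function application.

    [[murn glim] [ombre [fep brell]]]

[murn glim] — glim of type ((t→e)→(t→(t→(t→(e→e))))) combines with murn of type (t→e): type (t→(t→(t→(e→e)))).
At [fep brell]: neither (e→(e→(t→(t→e)))) nor ((t→e)→(e→((t→(t→(t→(e→e))))→((e→t)→t)))) can take the other as argument; the node is ill-typed.

undefined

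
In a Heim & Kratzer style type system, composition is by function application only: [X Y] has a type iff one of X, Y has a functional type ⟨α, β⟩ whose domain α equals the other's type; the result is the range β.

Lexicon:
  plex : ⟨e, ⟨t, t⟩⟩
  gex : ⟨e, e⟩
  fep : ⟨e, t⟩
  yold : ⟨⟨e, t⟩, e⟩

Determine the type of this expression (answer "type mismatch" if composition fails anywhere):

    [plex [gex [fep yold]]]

⟨t, t⟩

[fep yold] — yold of type ⟨⟨e, t⟩, e⟩ combines with fep of type ⟨e, t⟩: type e.
[gex [fep yold]] — gex of type ⟨e, e⟩ combines with [fep yold] of type e: type e.
[plex [gex [fep yold]]] — plex of type ⟨e, ⟨t, t⟩⟩ combines with [gex [fep yold]] of type e: type ⟨t, t⟩.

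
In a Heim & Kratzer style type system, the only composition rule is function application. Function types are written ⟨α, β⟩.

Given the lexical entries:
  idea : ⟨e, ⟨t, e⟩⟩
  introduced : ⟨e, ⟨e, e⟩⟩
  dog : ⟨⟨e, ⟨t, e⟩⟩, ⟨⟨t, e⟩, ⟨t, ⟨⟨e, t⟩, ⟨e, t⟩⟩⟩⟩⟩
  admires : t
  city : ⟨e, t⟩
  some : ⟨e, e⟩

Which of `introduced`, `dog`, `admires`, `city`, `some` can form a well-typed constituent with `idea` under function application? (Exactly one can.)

introduced : ⟨e, ⟨e, e⟩⟩ — idea needs e; introduced needs e; neither fits.
dog — combines: dog : ⟨⟨e, ⟨t, e⟩⟩, ⟨⟨t, e⟩, ⟨t, ⟨⟨e, t⟩, ⟨e, t⟩⟩⟩⟩⟩ takes idea : ⟨e, ⟨t, e⟩⟩ as argument, giving ⟨⟨t, e⟩, ⟨t, ⟨⟨e, t⟩, ⟨e, t⟩⟩⟩⟩.
admires : t — idea needs e; admires needs nothing (atomic); neither fits.
city : ⟨e, t⟩ — idea needs e; city needs e; neither fits.
some : ⟨e, e⟩ — idea needs e; some needs e; neither fits.

dog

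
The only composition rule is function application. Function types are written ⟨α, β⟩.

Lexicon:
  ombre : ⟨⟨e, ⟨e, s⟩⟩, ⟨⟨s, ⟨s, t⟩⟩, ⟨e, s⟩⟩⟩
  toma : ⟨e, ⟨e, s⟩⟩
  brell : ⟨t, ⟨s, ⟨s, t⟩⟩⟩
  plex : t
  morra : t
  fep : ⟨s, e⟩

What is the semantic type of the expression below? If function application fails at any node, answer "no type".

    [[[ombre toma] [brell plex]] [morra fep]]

no type

[ombre toma]: ⟨⟨e, ⟨e, s⟩⟩, ⟨⟨s, ⟨s, t⟩⟩, ⟨e, s⟩⟩⟩ applied to ⟨e, ⟨e, s⟩⟩ yields ⟨⟨s, ⟨s, t⟩⟩, ⟨e, s⟩⟩.
[brell plex]: ⟨t, ⟨s, ⟨s, t⟩⟩⟩ applied to t yields ⟨s, ⟨s, t⟩⟩.
[[ombre toma] [brell plex]]: ⟨⟨s, ⟨s, t⟩⟩, ⟨e, s⟩⟩ applied to ⟨s, ⟨s, t⟩⟩ yields ⟨e, s⟩.
At [morra fep]: neither t nor ⟨s, e⟩ can take the other as argument; the node is ill-typed.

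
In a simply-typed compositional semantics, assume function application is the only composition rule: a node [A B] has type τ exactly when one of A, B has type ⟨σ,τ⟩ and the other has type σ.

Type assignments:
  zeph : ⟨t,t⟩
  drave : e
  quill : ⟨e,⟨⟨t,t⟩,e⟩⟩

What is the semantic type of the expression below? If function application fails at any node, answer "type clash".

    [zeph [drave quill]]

[drave quill]: ⟨e,⟨⟨t,t⟩,e⟩⟩ applied to e yields ⟨⟨t,t⟩,e⟩.
[zeph [drave quill]]: ⟨⟨t,t⟩,e⟩ applied to ⟨t,t⟩ yields e.

e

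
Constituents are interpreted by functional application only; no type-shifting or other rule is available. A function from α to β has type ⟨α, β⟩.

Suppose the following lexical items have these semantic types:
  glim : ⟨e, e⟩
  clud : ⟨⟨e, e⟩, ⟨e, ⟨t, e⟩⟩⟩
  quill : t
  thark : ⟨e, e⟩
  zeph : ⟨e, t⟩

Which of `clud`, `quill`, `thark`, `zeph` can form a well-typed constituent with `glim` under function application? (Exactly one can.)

clud — combines: clud : ⟨⟨e, e⟩, ⟨e, ⟨t, e⟩⟩⟩ takes glim : ⟨e, e⟩ as argument, giving ⟨e, ⟨t, e⟩⟩.
quill : t — glim needs e; quill needs nothing (atomic); neither fits.
thark : ⟨e, e⟩ — glim needs e; thark needs e; neither fits.
zeph : ⟨e, t⟩ — glim needs e; zeph needs e; neither fits.

clud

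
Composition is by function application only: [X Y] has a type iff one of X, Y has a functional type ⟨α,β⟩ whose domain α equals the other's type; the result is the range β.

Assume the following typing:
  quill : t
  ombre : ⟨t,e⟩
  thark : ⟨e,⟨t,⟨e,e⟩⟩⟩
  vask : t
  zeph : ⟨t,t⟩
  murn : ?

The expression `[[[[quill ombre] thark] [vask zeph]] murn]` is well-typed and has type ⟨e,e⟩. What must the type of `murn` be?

⟨⟨e,e⟩,⟨e,e⟩⟩

For [[[[quill ombre] thark] [vask zeph]] murn] to have type ⟨e,e⟩ with [[[quill ombre] thark] [vask zeph]] of type ⟨e,e⟩, murn must be the function: murn : ⟨⟨e,e⟩,⟨e,e⟩⟩.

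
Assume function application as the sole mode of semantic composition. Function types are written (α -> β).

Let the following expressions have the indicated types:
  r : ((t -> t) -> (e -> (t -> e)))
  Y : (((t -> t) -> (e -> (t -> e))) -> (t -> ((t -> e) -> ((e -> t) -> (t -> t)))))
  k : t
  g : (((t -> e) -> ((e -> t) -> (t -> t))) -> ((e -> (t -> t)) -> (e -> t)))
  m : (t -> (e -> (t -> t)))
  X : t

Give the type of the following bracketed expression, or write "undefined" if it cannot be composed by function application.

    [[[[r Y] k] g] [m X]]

(e -> t)

At [r Y], Y : (((t -> t) -> (e -> (t -> e))) -> (t -> ((t -> e) -> ((e -> t) -> (t -> t))))) takes r : ((t -> t) -> (e -> (t -> e))), giving (t -> ((t -> e) -> ((e -> t) -> (t -> t)))).
At [[r Y] k], [r Y] : (t -> ((t -> e) -> ((e -> t) -> (t -> t)))) takes k : t, giving ((t -> e) -> ((e -> t) -> (t -> t))).
At [[[r Y] k] g], g : (((t -> e) -> ((e -> t) -> (t -> t))) -> ((e -> (t -> t)) -> (e -> t))) takes [[r Y] k] : ((t -> e) -> ((e -> t) -> (t -> t))), giving ((e -> (t -> t)) -> (e -> t)).
At [m X], m : (t -> (e -> (t -> t))) takes X : t, giving (e -> (t -> t)).
At [[[[r Y] k] g] [m X]], [[[r Y] k] g] : ((e -> (t -> t)) -> (e -> t)) takes [m X] : (e -> (t -> t)), giving (e -> t).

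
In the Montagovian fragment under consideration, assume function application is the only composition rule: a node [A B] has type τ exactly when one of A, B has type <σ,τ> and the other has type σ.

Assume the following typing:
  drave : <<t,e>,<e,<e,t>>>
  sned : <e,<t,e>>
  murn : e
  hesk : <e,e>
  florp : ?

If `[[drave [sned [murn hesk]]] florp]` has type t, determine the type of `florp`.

[[drave [sned [murn hesk]]] florp] is required to be t. [drave [sned [murn hesk]]] : <e,<e,t>> cannot yield t as functor, so florp : <<e,<e,t>>,t>.

<<e,<e,t>>,t>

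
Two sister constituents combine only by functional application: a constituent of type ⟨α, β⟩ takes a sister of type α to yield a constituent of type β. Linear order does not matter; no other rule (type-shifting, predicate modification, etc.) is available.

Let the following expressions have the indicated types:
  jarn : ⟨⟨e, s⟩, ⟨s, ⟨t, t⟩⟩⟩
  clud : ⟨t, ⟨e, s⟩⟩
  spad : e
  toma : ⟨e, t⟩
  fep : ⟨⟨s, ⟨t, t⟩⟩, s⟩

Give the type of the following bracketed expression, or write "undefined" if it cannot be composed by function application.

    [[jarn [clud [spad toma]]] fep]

[spad toma]: functor toma : ⟨e, t⟩, argument spad : e; result t.
[clud [spad toma]]: functor clud : ⟨t, ⟨e, s⟩⟩, argument [spad toma] : t; result ⟨e, s⟩.
[jarn [clud [spad toma]]]: functor jarn : ⟨⟨e, s⟩, ⟨s, ⟨t, t⟩⟩⟩, argument [clud [spad toma]] : ⟨e, s⟩; result ⟨s, ⟨t, t⟩⟩.
[[jarn [clud [spad toma]]] fep]: functor fep : ⟨⟨s, ⟨t, t⟩⟩, s⟩, argument [jarn [clud [spad toma]]] : ⟨s, ⟨t, t⟩⟩; result s.

s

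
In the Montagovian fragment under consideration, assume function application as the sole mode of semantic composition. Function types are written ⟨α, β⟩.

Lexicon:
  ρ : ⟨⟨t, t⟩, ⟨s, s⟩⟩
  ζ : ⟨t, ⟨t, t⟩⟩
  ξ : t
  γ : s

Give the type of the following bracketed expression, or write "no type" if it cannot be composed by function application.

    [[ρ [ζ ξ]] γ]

s

[ζ ξ]: ζ is ⟨t, ⟨t, t⟩⟩, ξ is t; result ⟨t, t⟩.
[ρ [ζ ξ]]: ρ is ⟨⟨t, t⟩, ⟨s, s⟩⟩, [ζ ξ] is ⟨t, t⟩; result ⟨s, s⟩.
[[ρ [ζ ξ]] γ]: [ρ [ζ ξ]] is ⟨s, s⟩, γ is s; result s.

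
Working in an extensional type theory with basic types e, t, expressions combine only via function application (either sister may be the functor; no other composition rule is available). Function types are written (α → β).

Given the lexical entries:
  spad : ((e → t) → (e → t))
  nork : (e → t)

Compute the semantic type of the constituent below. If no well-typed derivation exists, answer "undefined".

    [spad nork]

[spad nork] — spad of type ((e → t) → (e → t)) combines with nork of type (e → t): type (e → t).

(e → t)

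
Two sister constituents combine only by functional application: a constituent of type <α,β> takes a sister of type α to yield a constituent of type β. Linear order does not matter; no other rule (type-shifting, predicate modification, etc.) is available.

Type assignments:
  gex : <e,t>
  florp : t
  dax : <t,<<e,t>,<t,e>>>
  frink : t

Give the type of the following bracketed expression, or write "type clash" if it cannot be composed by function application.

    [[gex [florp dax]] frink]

At [florp dax], dax : <t,<<e,t>,<t,e>>> takes florp : t, giving <<e,t>,<t,e>>.
At [gex [florp dax]], [florp dax] : <<e,t>,<t,e>> takes gex : <e,t>, giving <t,e>.
At [[gex [florp dax]] frink], [gex [florp dax]] : <t,e> takes frink : t, giving e.

e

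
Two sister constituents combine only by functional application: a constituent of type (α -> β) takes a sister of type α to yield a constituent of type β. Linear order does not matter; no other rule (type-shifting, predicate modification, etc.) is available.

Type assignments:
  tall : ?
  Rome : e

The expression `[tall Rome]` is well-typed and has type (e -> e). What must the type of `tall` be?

(e -> (e -> e))

[tall Rome] must have type (e -> e). The sister Rome has type e; that is not a function onto (e -> e), so tall must be the functor, of type (e -> (e -> e)).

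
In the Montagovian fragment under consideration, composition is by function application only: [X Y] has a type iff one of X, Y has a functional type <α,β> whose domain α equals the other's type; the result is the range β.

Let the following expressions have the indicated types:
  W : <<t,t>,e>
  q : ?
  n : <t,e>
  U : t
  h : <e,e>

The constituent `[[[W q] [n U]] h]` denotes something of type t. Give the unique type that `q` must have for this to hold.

[[[W q] [n U]] h] must have type t. The sister h has type <e,e>; that is not a function onto t, so [[W q] [n U]] must be the functor, of type <<e,e>,t>.
[[W q] [n U]] must have type <<e,e>,t>. The sister [n U] has type e; that is not a function onto <<e,e>,t>, so [W q] must be the functor, of type <e,<<e,e>,t>>.
[W q] must have type <e,<<e,e>,t>>. The sister W has type <<t,t>,e>; that is not a function onto <e,<<e,e>,t>>, so q must be the functor, of type <<<t,t>,e>,<e,<<e,e>,t>>>.

<<<t,t>,e>,<e,<<e,e>,t>>>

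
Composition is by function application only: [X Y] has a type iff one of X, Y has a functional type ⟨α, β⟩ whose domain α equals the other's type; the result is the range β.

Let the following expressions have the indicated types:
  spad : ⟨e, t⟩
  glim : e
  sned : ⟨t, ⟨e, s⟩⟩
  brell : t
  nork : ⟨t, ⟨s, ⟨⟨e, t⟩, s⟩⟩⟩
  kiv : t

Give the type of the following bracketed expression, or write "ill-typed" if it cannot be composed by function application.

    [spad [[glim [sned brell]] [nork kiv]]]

[sned brell]: sned is ⟨t, ⟨e, s⟩⟩, brell is t; result ⟨e, s⟩.
[glim [sned brell]]: [sned brell] is ⟨e, s⟩, glim is e; result s.
[nork kiv]: nork is ⟨t, ⟨s, ⟨⟨e, t⟩, s⟩⟩⟩, kiv is t; result ⟨s, ⟨⟨e, t⟩, s⟩⟩.
[[glim [sned brell]] [nork kiv]]: [nork kiv] is ⟨s, ⟨⟨e, t⟩, s⟩⟩, [glim [sned brell]] is s; result ⟨⟨e, t⟩, s⟩.
[spad [[glim [sned brell]] [nork kiv]]]: [[glim [sned brell]] [nork kiv]] is ⟨⟨e, t⟩, s⟩, spad is ⟨e, t⟩; result s.

s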